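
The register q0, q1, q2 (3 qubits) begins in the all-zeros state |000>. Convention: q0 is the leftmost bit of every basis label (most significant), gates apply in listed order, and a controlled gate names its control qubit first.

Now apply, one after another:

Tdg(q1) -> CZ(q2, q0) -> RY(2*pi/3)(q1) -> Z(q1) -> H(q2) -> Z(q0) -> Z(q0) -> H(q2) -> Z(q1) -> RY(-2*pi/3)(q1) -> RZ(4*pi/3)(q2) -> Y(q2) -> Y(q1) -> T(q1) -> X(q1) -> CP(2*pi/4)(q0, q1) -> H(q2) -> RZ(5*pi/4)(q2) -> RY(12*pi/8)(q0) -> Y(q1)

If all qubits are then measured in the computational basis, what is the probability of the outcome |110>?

A full measurement returns |110> with probability 1/4.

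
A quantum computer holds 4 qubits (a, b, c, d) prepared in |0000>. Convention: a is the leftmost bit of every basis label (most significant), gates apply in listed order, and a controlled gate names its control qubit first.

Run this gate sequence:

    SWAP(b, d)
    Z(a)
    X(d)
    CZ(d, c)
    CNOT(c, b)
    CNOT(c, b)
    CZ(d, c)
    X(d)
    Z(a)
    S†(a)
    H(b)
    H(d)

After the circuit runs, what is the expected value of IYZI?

The expectation value of IYZI is 0. Key observation: the block from step 2 through step 9 cancels to the identity and can be dropped.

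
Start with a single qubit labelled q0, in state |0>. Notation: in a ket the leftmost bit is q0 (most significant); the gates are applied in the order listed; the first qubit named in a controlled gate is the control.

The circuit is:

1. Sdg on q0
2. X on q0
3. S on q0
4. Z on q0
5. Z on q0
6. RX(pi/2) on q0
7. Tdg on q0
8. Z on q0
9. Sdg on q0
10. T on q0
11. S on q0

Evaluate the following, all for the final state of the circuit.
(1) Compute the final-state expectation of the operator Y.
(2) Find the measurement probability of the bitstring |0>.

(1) The observable Y averages to -1.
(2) A full measurement returns |0> with probability 1/2.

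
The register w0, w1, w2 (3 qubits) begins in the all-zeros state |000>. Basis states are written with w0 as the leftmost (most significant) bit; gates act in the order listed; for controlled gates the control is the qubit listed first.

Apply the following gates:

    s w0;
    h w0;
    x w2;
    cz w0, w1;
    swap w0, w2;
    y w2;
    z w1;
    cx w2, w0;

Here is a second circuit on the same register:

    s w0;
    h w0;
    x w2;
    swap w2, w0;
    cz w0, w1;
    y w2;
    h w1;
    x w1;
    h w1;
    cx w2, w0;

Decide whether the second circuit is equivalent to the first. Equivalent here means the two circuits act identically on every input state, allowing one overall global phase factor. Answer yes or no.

No, they are not equivalent — no single phase factor reconciles the two unitaries.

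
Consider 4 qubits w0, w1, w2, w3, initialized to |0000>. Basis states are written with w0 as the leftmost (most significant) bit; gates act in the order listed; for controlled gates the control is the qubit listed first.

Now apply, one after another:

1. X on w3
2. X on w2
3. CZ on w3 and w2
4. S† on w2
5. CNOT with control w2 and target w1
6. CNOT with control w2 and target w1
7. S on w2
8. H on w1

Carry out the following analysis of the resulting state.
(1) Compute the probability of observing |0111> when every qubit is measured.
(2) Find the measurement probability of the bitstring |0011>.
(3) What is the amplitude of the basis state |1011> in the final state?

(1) Outcome |0111> occurs with probability 1/2. Key observation: gates 4-7 undo each other exactly, leaving only the rest of the circuit to track.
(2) The probability of measuring |0011> is 1/2.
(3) The final state's coefficient on |1011> equals 0.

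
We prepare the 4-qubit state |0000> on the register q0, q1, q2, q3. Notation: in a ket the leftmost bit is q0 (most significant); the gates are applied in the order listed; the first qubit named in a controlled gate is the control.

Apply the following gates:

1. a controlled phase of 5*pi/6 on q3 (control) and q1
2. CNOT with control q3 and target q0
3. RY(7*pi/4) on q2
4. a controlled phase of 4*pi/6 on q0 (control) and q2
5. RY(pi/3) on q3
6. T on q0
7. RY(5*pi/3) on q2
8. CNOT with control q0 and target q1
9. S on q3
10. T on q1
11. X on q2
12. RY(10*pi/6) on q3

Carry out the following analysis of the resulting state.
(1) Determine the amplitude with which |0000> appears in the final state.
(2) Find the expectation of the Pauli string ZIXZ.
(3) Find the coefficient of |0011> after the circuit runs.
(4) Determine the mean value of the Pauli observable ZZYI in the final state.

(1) The final state's coefficient on |0000> equals (1 - I)*(1 + 2*I)*(sqrt(6 - 3*sqrt(2)) + sqrt(sqrt(2) + 2))/16.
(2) The expectation value of ZIXZ is -sqrt(6)/16 - sqrt(2)/16.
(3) |0011> carries amplitude (1 - I)*(-sqrt(6 - 3*sqrt(2)) + 3*sqrt(sqrt(2) + 2))/16 in the final state.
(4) The observable ZZYI averages to 0.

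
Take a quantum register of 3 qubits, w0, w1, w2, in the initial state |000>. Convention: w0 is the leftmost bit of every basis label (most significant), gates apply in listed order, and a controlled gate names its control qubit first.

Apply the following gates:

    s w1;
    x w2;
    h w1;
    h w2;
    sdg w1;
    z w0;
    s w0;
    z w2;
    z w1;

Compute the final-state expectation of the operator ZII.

The observable ZII averages to 1.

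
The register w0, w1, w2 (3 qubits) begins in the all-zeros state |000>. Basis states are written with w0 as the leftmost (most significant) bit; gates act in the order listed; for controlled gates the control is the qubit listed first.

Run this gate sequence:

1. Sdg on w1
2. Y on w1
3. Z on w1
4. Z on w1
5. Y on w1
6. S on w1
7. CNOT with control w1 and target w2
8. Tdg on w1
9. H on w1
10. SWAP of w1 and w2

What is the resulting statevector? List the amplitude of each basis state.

The final amplitudes are sqrt(2)/2 on |000>, sqrt(2)/2 on |001>, and 0 on every other basis state.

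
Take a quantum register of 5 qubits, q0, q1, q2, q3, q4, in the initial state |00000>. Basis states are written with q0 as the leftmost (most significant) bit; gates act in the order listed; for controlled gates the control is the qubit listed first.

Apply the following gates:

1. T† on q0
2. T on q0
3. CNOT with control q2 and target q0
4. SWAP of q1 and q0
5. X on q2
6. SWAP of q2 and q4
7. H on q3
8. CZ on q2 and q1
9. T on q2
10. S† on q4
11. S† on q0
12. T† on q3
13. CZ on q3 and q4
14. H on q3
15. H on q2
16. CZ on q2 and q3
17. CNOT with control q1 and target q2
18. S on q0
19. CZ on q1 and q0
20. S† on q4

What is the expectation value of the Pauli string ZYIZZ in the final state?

The expectation value of ZYIZZ is 0.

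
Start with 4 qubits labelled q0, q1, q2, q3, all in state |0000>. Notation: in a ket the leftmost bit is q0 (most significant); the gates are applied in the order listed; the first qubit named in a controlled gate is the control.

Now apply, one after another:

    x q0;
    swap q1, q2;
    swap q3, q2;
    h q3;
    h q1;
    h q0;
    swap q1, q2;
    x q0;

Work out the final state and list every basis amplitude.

The resulting statevector has amplitude -sqrt(2)/4 on |0000>, -sqrt(2)/4 on |0001>, -sqrt(2)/4 on |0010>, -sqrt(2)/4 on |0011>, 0 on |0100>, 0 on |0101>, 0 on |0110>, 0 on |0111>, sqrt(2)/4 on |1000>, sqrt(2)/4 on |1001>, sqrt(2)/4 on |1010>, sqrt(2)/4 on |1011>, 0 on |1100>, 0 on |1101>, 0 on |1110>, 0 on |1111>.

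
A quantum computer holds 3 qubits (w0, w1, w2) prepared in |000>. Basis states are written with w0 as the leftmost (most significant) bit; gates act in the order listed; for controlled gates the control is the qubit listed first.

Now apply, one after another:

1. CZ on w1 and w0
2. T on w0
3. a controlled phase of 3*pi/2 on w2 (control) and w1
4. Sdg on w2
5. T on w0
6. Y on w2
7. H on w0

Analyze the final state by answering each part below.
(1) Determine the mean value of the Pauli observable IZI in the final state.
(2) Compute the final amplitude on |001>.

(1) The observable IZI averages to 1.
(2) The final state's coefficient on |001> equals sqrt(2)*I/2.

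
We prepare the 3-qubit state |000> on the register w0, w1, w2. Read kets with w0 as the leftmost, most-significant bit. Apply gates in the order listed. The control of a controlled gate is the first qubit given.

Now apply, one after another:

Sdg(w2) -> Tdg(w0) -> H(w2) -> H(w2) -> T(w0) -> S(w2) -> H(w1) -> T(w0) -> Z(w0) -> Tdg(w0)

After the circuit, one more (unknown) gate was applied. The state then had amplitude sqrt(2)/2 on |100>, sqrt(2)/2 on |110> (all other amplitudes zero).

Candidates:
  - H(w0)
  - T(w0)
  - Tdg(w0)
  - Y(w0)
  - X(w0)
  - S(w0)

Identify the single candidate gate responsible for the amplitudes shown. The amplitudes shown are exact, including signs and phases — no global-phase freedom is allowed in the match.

The applied gate was X(w0).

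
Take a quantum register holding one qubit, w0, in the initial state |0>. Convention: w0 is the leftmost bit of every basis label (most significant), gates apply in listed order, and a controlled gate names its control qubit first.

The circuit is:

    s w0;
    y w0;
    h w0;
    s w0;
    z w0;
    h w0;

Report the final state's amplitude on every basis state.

The resulting statevector has amplitude -1/2 + I/2 on |0>, 1/2 + I/2 on |1>.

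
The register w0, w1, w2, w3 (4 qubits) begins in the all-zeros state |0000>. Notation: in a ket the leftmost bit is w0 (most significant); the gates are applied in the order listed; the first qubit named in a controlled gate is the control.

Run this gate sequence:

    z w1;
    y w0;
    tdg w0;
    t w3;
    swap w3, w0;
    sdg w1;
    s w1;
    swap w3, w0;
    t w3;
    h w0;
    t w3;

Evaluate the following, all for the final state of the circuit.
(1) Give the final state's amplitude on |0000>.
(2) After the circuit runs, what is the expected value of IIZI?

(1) The final state's coefficient on |0000> equals sqrt(2)*exp(I*pi/4)/2. Key observation: gates 5-8 undo each other exactly, leaving only the rest of the circuit to track.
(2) The observable IIZI averages to 1.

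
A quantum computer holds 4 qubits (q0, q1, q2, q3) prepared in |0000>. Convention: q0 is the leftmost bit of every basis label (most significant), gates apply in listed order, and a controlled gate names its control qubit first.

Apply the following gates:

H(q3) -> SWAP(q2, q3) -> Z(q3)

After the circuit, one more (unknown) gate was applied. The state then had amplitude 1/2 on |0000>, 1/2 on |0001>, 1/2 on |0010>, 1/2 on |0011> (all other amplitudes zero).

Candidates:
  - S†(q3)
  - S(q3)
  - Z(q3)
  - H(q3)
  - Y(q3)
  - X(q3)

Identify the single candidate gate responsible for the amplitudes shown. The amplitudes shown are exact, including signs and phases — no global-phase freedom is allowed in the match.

The applied gate was H(q3).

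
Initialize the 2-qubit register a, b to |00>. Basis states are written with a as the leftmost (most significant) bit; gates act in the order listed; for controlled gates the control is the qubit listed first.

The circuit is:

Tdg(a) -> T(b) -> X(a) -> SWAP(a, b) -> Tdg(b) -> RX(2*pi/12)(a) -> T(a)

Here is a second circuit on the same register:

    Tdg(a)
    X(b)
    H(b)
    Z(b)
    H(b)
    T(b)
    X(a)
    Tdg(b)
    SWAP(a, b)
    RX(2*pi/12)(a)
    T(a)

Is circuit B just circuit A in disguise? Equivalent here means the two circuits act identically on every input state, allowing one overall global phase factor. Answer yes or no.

No, they are not equivalent — no single phase factor reconciles the two unitaries.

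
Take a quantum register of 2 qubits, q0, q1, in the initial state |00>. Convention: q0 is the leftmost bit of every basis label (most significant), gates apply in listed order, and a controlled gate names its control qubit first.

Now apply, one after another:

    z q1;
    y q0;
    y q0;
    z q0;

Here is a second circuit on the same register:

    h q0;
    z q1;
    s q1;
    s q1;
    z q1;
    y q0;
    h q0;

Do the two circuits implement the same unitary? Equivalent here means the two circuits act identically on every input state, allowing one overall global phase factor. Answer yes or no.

No: there is an input state on which the two circuits produce genuinely different outputs (not merely differing by a phase).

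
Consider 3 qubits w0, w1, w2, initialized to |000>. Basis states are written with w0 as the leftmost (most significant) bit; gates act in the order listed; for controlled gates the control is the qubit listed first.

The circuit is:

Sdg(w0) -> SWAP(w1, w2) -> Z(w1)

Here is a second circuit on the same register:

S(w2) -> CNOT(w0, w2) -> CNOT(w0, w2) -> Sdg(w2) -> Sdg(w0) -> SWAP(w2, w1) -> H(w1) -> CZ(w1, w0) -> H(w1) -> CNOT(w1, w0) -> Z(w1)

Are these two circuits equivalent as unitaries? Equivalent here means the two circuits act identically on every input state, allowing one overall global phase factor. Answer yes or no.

No, they are not equivalent — no single phase factor reconciles the two unitaries.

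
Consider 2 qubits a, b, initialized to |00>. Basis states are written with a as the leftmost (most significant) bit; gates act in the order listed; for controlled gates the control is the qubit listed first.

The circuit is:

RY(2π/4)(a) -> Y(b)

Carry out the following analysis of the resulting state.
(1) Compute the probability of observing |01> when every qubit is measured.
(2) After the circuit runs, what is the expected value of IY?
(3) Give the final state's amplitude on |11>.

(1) Outcome |01> occurs with probability 1/2.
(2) In the final state, IY has expectation 0.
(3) The amplitude on |11> is sqrt(2)*I/2.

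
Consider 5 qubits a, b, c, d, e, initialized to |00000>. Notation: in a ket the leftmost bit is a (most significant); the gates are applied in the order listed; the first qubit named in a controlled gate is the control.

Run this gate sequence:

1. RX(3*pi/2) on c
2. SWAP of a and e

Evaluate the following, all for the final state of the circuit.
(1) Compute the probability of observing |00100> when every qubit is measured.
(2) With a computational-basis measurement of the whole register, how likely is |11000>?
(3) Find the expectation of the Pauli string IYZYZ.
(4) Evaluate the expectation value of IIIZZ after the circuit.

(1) A full measurement returns |00100> with probability 1/2.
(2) A full measurement returns |11000> with probability 0.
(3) The observable IYZYZ averages to 0.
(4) In the final state, IIIZZ has expectation 1.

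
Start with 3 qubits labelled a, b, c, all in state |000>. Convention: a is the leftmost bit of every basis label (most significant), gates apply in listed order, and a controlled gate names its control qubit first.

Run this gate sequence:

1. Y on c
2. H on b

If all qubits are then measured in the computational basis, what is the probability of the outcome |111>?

A full measurement returns |111> with probability 0.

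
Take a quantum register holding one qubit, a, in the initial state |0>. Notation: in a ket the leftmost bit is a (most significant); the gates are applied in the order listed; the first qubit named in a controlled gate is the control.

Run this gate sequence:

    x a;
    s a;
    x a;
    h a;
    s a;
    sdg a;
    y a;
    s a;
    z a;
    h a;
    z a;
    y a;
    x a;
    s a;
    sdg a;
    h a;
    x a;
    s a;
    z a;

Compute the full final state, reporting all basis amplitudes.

The resulting statevector has amplitude -sqrt(2)/2 on |0>, sqrt(2)/2 on |1>.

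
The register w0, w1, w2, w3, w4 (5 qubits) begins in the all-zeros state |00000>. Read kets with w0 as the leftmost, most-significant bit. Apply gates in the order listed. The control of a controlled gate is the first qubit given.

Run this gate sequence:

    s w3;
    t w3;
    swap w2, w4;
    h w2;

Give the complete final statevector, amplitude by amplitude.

After the circuit, the state carries amplitude sqrt(2)/2 on |00000>, sqrt(2)/2 on |00100>, and 0 on every other basis state.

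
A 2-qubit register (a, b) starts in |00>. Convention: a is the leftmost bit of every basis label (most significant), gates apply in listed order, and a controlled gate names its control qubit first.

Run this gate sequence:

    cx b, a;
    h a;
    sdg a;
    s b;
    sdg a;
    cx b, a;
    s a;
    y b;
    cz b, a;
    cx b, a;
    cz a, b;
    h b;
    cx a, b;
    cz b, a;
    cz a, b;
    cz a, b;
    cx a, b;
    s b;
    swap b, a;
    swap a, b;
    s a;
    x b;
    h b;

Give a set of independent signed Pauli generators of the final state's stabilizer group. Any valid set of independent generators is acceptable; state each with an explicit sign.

One valid set of independent stabilizer generators is +YZ, -ZY (any independent generating set of the same group is equally correct).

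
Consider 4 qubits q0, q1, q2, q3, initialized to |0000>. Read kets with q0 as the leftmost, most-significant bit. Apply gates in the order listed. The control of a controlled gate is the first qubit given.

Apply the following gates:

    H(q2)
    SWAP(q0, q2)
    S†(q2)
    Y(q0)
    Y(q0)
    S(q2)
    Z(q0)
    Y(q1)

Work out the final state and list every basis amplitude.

The final amplitudes are sqrt(2)*I/2 on |0100>, -sqrt(2)*I/2 on |1100>, and 0 on every other basis state. Key observation: the block from step 3 through step 6 cancels to the identity and can be dropped.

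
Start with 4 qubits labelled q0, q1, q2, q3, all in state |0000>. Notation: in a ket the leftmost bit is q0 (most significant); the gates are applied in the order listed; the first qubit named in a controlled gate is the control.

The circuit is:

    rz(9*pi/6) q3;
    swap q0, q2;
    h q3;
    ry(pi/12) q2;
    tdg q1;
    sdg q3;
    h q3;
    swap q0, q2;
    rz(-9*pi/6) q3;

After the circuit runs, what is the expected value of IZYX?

The observable IZYX averages to 0.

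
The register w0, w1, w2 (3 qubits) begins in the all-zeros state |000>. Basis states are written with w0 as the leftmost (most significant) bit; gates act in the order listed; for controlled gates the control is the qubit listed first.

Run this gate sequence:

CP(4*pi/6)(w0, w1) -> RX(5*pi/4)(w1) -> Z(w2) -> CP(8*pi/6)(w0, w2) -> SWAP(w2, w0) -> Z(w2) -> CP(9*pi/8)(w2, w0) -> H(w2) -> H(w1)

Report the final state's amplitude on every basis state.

After the circuit, the state carries amplitude -sqrt(2 - sqrt(2))/4 - I*sqrt(sqrt(2) + 2)/4 on |000>, -sqrt(2 - sqrt(2))/4 - I*sqrt(sqrt(2) + 2)/4 on |001>, -sqrt(2 - sqrt(2))/4 + I*sqrt(sqrt(2) + 2)/4 on |010>, -sqrt(2 - sqrt(2))/4 + I*sqrt(sqrt(2) + 2)/4 on |011>, 0 on |100>, 0 on |101>, 0 on |110>, 0 on |111>.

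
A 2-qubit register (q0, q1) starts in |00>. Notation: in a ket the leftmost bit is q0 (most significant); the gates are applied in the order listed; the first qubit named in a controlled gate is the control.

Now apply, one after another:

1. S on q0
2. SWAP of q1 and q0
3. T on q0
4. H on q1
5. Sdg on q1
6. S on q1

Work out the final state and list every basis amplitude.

The final amplitudes are sqrt(2)/2 on |00>, sqrt(2)/2 on |01>, 0 on |10>, 0 on |11>.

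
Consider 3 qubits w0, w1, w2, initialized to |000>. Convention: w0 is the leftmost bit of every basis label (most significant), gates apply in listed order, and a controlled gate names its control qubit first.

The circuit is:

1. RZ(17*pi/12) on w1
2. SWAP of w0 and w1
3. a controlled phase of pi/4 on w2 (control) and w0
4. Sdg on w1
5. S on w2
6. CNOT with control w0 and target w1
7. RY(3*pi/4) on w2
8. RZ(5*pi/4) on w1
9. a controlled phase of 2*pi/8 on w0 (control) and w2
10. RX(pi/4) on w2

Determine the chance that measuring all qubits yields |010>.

The probability of measuring |010> is 0.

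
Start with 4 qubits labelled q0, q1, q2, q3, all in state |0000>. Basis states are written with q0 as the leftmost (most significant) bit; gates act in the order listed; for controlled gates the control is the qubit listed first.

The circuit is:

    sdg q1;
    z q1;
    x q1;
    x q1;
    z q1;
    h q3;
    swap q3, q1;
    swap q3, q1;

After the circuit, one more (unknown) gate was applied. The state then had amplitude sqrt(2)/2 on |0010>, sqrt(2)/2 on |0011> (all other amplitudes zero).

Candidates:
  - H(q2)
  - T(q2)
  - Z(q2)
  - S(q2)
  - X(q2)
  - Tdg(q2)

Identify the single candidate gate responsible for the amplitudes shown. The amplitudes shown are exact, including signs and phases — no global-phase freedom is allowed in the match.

The unique candidate consistent with the amplitudes is X(q2). Key observation: gates 2-5 undo each other exactly, leaving only the rest of the circuit to track.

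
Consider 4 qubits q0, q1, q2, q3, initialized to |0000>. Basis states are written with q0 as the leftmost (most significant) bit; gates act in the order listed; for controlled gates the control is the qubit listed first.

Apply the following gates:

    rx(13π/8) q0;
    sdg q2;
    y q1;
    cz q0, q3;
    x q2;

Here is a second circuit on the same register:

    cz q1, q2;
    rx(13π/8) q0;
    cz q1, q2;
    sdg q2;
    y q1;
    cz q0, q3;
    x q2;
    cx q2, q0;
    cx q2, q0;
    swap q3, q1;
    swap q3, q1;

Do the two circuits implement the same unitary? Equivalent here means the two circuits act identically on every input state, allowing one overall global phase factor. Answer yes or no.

Yes, they are equivalent — the unitaries differ by at most a global phase.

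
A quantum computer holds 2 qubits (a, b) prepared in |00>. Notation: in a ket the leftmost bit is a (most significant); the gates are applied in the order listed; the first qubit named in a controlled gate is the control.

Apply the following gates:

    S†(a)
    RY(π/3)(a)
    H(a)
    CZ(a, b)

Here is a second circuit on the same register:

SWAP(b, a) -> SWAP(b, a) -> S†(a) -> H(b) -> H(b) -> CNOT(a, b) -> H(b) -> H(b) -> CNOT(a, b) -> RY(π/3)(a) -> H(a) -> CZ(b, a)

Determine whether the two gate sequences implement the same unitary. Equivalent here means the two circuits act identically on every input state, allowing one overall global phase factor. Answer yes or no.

Yes — the two circuits implement the same unitary up to a global phase.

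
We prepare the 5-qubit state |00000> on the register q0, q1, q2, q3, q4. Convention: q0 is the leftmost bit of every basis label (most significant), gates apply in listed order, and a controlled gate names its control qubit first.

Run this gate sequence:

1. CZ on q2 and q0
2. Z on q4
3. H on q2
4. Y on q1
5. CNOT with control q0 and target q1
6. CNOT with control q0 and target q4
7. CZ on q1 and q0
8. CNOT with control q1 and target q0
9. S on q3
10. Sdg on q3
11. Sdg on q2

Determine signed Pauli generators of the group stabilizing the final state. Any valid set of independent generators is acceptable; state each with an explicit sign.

One valid set of independent stabilizer generators is -IIYII, -ZIIII, -IZIII, +IIIZI, +IIIIZ (any independent generating set of the same group is equally correct).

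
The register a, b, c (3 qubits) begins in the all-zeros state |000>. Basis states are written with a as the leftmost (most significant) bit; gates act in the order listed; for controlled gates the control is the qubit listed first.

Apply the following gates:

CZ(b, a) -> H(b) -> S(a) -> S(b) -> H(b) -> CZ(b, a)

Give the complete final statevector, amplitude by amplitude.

The resulting statevector has amplitude 1/2 + I/2 on |000>, 1/2 - I/2 on |010>, and 0 on every other basis state.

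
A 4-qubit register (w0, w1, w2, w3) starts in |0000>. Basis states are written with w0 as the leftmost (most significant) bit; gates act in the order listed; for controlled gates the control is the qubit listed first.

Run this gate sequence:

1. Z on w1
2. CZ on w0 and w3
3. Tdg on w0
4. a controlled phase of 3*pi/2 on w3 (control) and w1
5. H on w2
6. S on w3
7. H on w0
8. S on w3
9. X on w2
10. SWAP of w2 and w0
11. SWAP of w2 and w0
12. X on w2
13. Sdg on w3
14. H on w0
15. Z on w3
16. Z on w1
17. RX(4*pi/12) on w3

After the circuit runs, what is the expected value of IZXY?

The expectation value of IZXY is -sqrt(3)/2. Key observation: steps 7-14 multiply out to the identity, so the circuit reduces to the remaining gates.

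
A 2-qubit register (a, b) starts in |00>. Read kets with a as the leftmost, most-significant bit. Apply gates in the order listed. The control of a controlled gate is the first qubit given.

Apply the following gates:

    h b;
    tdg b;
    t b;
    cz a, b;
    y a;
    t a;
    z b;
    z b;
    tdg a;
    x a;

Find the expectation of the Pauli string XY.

The expectation value of XY is 0. Key observation: the block from step 6 through step 9 cancels to the identity and can be dropped.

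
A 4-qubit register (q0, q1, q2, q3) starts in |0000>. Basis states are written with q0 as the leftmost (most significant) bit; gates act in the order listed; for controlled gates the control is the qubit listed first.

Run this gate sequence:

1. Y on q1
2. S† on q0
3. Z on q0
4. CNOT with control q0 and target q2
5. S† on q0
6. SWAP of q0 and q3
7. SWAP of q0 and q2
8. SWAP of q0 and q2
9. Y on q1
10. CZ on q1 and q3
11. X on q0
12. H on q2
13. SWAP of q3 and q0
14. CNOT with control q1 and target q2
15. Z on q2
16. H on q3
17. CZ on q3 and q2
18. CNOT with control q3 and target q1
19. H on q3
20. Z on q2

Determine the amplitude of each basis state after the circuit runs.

The resulting statevector has amplitude sqrt(2)/4 on |0000>, sqrt(2)/4 on |0001>, sqrt(2)/4 on |0010>, sqrt(2)/4 on |0011>, -sqrt(2)/4 on |0100>, sqrt(2)/4 on |0101>, sqrt(2)/4 on |0110>, -sqrt(2)/4 on |0111>, 0 on |1000>, 0 on |1001>, 0 on |1010>, 0 on |1011>, 0 on |1100>, 0 on |1101>, 0 on |1110>, 0 on |1111>.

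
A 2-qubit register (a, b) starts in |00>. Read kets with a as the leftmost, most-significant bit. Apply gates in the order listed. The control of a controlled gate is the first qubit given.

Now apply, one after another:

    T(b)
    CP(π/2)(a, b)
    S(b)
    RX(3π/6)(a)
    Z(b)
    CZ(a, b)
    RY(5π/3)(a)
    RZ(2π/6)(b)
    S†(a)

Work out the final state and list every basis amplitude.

After the circuit, the state carries amplitude (sqrt(6) - sqrt(2)*I)*exp(5*I*pi/6)/4 on |00>, 0 on |01>, (-sqrt(6) + sqrt(2)*I)*exp(5*I*pi/6)/4 on |10>, 0 on |11>.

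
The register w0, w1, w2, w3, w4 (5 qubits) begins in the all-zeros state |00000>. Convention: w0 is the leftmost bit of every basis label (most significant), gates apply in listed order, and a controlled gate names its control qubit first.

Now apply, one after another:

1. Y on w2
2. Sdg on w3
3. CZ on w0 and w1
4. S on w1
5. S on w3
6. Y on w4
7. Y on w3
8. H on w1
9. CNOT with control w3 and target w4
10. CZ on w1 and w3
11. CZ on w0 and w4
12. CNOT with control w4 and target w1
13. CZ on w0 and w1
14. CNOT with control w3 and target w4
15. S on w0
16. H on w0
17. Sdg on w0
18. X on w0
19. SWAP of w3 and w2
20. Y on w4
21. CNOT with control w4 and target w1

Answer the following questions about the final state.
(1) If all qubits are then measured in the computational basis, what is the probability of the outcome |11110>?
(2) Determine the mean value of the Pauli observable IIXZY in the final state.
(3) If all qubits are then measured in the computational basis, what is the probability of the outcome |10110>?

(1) Outcome |11110> occurs with probability 1/4.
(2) The expectation value of IIXZY is 0.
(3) A full measurement returns |10110> with probability 1/4.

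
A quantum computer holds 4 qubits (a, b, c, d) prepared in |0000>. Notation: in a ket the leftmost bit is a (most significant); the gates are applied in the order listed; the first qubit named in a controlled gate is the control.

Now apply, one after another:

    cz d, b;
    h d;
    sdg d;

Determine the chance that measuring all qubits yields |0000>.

The probability of measuring |0000> is 1/2.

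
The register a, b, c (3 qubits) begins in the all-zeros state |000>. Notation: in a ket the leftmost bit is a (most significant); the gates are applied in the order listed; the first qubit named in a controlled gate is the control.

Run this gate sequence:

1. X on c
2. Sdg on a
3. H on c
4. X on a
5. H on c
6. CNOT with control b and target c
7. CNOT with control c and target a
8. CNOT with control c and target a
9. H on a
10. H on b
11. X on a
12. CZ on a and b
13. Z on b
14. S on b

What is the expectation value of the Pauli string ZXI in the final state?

The observable ZXI averages to 0.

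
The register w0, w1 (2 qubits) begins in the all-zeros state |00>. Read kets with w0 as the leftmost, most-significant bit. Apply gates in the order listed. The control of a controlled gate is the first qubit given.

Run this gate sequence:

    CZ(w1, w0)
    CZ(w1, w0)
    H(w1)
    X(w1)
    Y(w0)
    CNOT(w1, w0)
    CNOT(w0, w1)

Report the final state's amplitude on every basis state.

The resulting statevector has amplitude 0 on |00>, sqrt(2)*I/2 on |01>, 0 on |10>, sqrt(2)*I/2 on |11>. Key observation: gates 1-2 undo each other exactly, leaving only the rest of the circuit to track.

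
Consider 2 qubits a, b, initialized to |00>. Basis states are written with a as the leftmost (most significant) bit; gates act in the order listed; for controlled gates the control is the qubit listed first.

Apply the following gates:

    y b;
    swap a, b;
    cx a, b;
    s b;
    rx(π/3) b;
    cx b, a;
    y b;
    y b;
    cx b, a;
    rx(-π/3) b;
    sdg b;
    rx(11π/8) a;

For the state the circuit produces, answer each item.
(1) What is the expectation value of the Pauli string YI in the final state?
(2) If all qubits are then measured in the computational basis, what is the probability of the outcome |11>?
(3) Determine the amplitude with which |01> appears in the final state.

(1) The observable YI averages to -sqrt(sqrt(2) + 2)/2.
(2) A full measurement returns |11> with probability cos(5*pi/16)**2.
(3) The amplitude on |01> is sin(5*pi/16).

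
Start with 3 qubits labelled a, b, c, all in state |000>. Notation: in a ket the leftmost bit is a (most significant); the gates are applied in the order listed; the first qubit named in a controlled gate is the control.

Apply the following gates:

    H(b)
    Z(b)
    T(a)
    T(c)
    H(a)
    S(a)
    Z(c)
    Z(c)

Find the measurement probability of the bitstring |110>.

A full measurement returns |110> with probability 1/4.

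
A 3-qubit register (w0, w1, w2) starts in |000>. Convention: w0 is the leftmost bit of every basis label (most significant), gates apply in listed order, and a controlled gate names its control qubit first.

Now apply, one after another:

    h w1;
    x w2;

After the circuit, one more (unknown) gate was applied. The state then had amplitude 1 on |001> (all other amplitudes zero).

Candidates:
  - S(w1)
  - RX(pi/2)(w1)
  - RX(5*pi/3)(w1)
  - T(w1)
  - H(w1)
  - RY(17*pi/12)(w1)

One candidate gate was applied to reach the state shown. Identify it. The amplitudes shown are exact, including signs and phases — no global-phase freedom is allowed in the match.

The unique candidate consistent with the amplitudes is H(w1).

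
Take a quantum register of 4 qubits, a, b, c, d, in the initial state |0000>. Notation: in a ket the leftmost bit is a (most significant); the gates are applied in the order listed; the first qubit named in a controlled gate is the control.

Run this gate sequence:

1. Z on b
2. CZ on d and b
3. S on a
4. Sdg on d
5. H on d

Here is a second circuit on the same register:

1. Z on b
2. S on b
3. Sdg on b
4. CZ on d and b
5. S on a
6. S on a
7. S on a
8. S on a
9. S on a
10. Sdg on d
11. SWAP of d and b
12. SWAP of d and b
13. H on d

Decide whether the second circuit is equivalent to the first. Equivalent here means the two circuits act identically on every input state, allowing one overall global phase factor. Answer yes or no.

Yes: on every input state the two circuits agree up to one overall phase factor.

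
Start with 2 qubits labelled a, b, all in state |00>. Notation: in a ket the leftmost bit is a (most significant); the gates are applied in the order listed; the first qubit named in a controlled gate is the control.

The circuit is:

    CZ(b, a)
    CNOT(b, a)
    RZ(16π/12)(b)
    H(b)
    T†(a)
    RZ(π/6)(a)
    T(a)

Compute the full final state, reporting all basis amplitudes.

After the circuit, the state carries amplitude -sqrt(2)*exp(I*pi/4)/2 on |00>, -sqrt(2)*exp(I*pi/4)/2 on |01>, 0 on |10>, 0 on |11>.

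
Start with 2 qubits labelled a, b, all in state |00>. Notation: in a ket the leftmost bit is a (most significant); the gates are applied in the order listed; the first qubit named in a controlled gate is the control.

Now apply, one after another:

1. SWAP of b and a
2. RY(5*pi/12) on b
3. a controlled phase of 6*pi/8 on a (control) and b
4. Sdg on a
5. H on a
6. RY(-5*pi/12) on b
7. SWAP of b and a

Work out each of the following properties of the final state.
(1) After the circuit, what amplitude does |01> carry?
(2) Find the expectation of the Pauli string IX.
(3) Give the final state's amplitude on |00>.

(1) |01> carries amplitude sqrt(2)/2 in the final state.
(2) The expectation value of IX is 1.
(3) The final state's coefficient on |00> equals sqrt(2)/2.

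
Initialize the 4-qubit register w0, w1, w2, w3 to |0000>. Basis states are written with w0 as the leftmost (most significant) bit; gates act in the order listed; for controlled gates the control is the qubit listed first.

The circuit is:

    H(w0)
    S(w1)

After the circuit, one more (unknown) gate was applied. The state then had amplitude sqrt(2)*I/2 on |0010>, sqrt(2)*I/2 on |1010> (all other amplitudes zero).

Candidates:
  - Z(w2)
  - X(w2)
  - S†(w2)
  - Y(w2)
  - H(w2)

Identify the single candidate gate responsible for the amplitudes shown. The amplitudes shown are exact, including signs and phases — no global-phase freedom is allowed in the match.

It was Y(w2) that produced the state shown.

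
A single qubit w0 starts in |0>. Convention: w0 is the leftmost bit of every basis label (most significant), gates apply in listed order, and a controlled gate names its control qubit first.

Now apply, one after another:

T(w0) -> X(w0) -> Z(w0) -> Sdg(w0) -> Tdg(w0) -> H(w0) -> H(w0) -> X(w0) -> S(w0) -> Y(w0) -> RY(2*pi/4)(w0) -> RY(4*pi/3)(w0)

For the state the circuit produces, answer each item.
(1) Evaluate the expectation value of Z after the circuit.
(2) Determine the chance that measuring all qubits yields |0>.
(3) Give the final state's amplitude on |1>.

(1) In the final state, Z has expectation -sqrt(3)/2.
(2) A full measurement returns |0> with probability 1/2 - sqrt(3)/4.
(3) |1> carries amplitude (-sqrt(6) - sqrt(2))*exp(3*I*pi/4)/4 in the final state.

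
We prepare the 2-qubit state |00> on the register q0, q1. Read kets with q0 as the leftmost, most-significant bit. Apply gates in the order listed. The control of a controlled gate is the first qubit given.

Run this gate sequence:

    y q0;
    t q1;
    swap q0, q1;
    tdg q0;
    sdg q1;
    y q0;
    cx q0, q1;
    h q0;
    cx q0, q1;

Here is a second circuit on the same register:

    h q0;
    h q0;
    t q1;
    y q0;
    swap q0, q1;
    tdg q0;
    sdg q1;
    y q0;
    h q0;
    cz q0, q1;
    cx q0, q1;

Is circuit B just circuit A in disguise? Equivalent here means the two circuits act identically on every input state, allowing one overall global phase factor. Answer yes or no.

No — the two circuits implement different unitaries, even allowing a global phase.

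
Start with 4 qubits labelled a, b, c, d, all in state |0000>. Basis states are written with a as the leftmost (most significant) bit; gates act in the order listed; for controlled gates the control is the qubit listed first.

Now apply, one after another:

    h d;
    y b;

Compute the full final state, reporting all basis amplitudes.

The final amplitudes are sqrt(2)*I/2 on |0100>, sqrt(2)*I/2 on |0101>, and 0 on every other basis state.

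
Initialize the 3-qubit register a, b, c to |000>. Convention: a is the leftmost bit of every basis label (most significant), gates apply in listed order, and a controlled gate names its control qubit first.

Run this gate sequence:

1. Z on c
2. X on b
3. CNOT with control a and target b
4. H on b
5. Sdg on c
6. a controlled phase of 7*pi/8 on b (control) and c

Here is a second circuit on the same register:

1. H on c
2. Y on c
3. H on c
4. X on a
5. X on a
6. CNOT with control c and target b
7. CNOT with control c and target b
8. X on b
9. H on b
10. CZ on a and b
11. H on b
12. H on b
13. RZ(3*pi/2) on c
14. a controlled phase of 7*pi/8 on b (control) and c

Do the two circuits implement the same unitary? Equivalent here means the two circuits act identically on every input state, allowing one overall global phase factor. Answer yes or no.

No, they are not equivalent — no single phase factor reconciles the two unitaries.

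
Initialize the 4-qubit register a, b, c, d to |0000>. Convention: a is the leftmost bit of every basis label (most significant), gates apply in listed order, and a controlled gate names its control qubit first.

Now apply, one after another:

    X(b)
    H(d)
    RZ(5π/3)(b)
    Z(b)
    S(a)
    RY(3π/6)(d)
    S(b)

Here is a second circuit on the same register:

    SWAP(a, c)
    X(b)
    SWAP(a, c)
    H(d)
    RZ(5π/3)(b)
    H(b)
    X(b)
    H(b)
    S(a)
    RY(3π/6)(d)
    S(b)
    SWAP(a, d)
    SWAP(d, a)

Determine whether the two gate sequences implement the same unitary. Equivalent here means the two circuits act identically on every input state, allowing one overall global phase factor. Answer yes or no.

Yes, they are equivalent — the unitaries differ by at most a global phase.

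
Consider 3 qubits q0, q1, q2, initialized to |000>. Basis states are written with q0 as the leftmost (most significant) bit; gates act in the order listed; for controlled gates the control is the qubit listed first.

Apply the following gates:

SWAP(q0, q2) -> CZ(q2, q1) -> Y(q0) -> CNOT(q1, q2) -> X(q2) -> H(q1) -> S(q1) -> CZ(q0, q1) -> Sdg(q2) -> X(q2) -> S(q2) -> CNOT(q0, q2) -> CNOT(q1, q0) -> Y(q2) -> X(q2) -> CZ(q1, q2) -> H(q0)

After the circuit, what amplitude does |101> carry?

The amplitude on |101> is I/2.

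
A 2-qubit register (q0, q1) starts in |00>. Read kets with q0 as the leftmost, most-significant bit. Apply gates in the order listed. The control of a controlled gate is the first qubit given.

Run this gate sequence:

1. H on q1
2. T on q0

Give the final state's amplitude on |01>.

|01> carries amplitude sqrt(2)/2 in the final state.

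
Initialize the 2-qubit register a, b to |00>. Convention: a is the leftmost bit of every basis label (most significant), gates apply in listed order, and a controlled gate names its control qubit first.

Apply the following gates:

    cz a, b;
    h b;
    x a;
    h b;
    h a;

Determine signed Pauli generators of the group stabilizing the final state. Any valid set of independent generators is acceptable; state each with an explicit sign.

The final state is stabilized by the group generated by -XI, +IZ; other independent generating sets are equally valid.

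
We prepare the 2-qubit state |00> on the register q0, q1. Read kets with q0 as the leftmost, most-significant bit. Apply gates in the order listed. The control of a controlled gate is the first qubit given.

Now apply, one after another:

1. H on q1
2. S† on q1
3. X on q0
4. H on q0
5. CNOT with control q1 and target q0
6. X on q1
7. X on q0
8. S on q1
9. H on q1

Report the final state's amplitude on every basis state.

The final amplitudes are -sqrt(2)*I/2 on |00>, 0 on |01>, sqrt(2)*I/2 on |10>, 0 on |11>.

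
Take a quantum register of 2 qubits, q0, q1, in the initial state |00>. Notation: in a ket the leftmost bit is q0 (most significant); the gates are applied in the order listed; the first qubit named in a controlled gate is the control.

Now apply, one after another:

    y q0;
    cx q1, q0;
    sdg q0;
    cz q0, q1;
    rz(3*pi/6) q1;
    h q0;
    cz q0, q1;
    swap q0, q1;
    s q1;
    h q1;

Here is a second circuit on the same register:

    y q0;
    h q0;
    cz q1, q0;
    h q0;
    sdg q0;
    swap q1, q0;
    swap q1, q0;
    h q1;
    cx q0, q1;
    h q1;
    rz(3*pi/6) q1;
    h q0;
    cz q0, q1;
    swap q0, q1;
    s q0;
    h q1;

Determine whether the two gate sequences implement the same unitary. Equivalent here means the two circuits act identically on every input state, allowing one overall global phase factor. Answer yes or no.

No — the two circuits implement different unitaries, even allowing a global phase.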